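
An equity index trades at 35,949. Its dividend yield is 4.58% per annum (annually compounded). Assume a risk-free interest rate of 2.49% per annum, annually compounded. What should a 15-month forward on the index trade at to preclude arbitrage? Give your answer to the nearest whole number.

F = S · (1+r)^T / (1+q)^T
= 35949 × 1.031221 / 1.057574 = 35949 × 0.975082
F = 35,053

35,053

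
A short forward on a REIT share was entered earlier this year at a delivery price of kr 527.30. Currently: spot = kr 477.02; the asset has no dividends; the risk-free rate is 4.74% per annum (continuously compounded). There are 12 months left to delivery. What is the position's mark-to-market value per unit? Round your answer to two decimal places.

kr 25.87

Current fair forward for the remaining 12 months: F = S·e^(r·T), r = 0.0474
F = 477.02 · e^(0.0474 × 12/12) = 477.02 × 1.048541 = 500.1750
Value of long forward = (F − K)·e^(−rT) = (500.1750 − 527.30) · e^(−0.0474·12/12)
= -27.1250 × 0.953706 = -25.87
Short position value = −(long value) = kr 25.87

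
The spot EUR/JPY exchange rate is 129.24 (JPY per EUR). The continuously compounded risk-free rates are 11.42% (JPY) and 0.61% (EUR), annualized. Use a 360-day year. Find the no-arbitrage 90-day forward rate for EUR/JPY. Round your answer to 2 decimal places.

132.78

F = S·e^((r_JPY − r_EUR)T) = 129.24 · e^((0.1142 − 0.0061) × 90/360)
= 129.24 · e^0.027025 = 129.24 × 1.027393
F = 132.78 JPY per EUR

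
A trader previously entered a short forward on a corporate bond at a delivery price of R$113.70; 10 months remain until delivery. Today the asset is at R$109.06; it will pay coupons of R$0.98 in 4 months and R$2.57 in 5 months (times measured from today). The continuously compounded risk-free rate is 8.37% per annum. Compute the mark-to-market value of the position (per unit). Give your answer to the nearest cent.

PV(remaining coupons) I = 0.98·e^(−0.0837·4/12) + 2.57·e^(−0.0837·5/12) = 3.4350
Current forward F = (S − I)·e^(rT) = (109.06 − 3.4350)·e^(0.0837·10/12) = 105.6250 × 1.072240 = 113.2554
Value (long) = (F − K)·e^(−rT) = (113.2554 − 113.70) × 0.932627 = -0.4146
Short position value = −(long value) = R$0.41

R$0.41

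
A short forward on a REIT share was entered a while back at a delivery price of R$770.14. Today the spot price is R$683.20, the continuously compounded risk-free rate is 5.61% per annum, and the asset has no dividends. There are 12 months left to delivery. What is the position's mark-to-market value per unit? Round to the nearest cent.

Current fair forward for the remaining 12 months: F = S·e^(r·T), r = 0.0561
F = 683.20 · e^(0.0561 × 12/12) = 683.20 × 1.057703 = 722.6227
Value of long forward = (F − K)·e^(−rT) = (722.6227 − 770.14) · e^(−0.0561·12/12)
= -47.5173 × 0.945445 = -44.92
Short position value = −(long value) = R$44.92

R$44.92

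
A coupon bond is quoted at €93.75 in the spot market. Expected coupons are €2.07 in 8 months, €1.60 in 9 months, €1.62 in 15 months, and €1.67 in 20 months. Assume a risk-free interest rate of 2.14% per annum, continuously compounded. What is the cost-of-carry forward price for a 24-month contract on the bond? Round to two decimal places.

PV(coupons) I = 2.07·e^(−0.0214·8/12) + 1.60·e^(−0.0214·9/12) + 1.62·e^(−0.0214·15/12) + 1.67·e^(−0.0214·20/12)
I = 2.0407 + 1.5745 + 1.5772 + 1.6115 = 6.8039
F = (S − I)·e^(rT) = (93.75 − 6.8039) · e^(0.0214·24/12)
= 86.9461 · e^0.042800 = 86.9461 × 1.043729 = €90.75

€90.75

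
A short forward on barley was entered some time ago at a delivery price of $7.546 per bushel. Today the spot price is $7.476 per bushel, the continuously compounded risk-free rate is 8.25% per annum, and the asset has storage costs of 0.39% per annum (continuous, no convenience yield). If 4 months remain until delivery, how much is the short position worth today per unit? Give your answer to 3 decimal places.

Current fair forward for the remaining 4 months: F = S·e^((r + u)·T), (r + u) = 0.0825 + 0.0039 = 0.0864
F = 7.476 · e^(0.0864 × 4/12) = 7.476 × 1.029219 = 7.6944
Value of long forward = (F − K)·e^(−rT) = (7.6944 − 7.546) · e^(−0.0825·4/12)
= 0.1484 × 0.972875 = 0.144
Short position value = −(long value) = -$0.144

-$0.144 per bushel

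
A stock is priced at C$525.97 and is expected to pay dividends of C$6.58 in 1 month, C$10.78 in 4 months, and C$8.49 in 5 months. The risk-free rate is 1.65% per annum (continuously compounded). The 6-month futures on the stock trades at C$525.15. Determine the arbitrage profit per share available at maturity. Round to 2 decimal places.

C$20.76 per share

PV(dividends) I = 6.58·e^(−0.0165·1/12) + 10.78·e^(−0.0165·4/12) + 8.49·e^(−0.0165·5/12) = 25.7237
Fair futures F* = (S − I)·e^(rT) = (525.97 − 25.7237)·e^0.008250 = 500.2463 × 1.008284 = 504.3903
Market C$525.15 > fair 504.3903: forward overpriced → cash-and-carry (borrow at r, buy the stock and collect the dividends, short the forward).
Profit at T = |F_mkt − F*| = |525.15 − 504.3903| = C$20.76 per share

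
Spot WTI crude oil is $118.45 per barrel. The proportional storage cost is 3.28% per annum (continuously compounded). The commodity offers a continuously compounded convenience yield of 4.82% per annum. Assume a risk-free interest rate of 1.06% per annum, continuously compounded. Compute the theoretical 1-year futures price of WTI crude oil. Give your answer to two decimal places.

$117.88 per barrel

Net carry = r + u − y = 0.0106 + 0.0328 − 0.0482 = -0.0048
F = S·e^((r+u−y)T) = 118.45 · e^(-0.0048 × 1) = 118.45 · e^-0.004800
= 118.45 × 0.995212 = $117.88 per barrel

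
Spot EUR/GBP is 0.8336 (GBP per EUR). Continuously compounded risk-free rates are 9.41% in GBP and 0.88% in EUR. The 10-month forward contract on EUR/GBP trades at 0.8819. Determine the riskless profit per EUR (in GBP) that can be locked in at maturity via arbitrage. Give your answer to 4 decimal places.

Fair forward: F* = S·e^(carry·T), with carry = (r_GBP − r_EUR) = 0.0941 − 0.0088 = 0.0853
F* = 0.8336 · e^(0.0853 × 10/12) = 0.8336 · e^0.071083 = 0.8336 × 1.073670 = 0.8950
Market 0.8819 < fair 0.8950: forward underpriced → reverse cash-and-carry (short spot, go long the forward).
At maturity, profit = |F_mkt − F*| = |0.8819 − 0.8950| = 0.0131 per EUR (in GBP)

0.0131 per EUR (in GBP)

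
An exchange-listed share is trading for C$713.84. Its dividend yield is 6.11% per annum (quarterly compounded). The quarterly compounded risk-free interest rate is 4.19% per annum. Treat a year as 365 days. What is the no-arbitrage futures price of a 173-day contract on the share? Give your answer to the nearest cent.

C$707.46

F = S · (1+r/4)^(4T) / (1+q/4)^(4T)
= 713.84 × 1.019953 / 1.029158 = 713.84 × 0.991056
F = C$707.46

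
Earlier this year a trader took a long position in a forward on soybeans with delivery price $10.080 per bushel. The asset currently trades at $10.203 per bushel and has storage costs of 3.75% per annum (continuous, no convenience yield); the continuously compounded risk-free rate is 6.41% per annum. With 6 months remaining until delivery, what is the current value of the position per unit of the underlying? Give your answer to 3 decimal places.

$0.634 per bushel

Current fair forward for the remaining 6 months: F = S·e^((r + u)·T), (r + u) = 0.0641 + 0.0375 = 0.1016
F = 10.203 · e^(0.1016 × 6/12) = 10.203 × 1.052112 = 10.7347
Value of long forward = (F − K)·e^(−rT) = (10.7347 − 10.080) · e^(−0.0641·6/12)
= 0.6547 × 0.968458 = 0.634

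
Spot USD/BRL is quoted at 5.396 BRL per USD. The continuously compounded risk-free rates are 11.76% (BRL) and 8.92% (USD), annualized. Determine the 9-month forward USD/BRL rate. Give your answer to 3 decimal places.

F = S·e^((r_BRL − r_USD)T) = 5.396 · e^((0.1176 − 0.0892) × 9/12)
= 5.396 · e^0.021300 = 5.396 × 1.021528
F = 5.512 BRL per USD

5.512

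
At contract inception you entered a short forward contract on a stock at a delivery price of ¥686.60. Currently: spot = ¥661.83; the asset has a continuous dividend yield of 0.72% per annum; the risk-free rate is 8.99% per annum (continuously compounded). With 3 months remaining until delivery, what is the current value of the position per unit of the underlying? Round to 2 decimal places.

Current fair forward for the remaining 3 months: F = S·e^((r − q)·T), (r − q) = 0.0899 − 0.0072 = 0.0827
F = 661.83 · e^(0.0827 × 3/12) = 661.83 × 1.020890 = 675.6556
Value of long forward = (F − K)·e^(−rT) = (675.6556 − 686.60) · e^(−0.0899·3/12)
= -10.9444 × 0.977776 = -10.70
Short position value = −(long value) = ¥10.70

¥10.70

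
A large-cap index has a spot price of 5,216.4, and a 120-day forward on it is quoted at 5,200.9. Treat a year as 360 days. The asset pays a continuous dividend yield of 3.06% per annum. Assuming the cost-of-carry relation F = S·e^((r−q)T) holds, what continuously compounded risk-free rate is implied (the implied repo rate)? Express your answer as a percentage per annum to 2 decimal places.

From F = S·e^((r−q)T): (r − q) = ln(F/S)/T
ln(5200.9/5216.4) = ln(0.997029) = -0.002975
(r − q) = -0.002975 / (120/360) = -0.008925
r = ln(F/S)/T + q = -0.008925 + 0.0306 = 0.021675
r = 2.17%

2.17%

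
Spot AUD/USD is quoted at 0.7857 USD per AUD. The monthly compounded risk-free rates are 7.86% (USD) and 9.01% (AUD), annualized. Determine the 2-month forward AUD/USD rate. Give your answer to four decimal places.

By covered interest parity, F = S · (1+r_USD/12)^(12T) / (1+r_AUD/12)^(12T)
= 0.7857 × 1.013143 / 1.015073 = 0.7857 × 0.998099
F = 0.7842 USD per AUD

0.7842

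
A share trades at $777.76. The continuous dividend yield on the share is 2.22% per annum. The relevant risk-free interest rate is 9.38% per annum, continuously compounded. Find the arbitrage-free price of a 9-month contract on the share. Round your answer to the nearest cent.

$820.67

F = S·e^((r − q)T) = 777.76 · e^((0.0938 − 0.0222) × 9/12)
= 777.76 · e^0.053700 = 777.76 × 1.055168
F = $820.67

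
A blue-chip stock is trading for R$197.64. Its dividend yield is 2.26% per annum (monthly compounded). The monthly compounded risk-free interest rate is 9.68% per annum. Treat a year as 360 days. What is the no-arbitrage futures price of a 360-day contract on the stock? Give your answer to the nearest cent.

R$212.78

F = S · (1+r/12)^(12T) / (1+q/12)^(12T)
= 197.64 × 1.101212 / 1.022836 = 197.64 × 1.076626
F = R$212.78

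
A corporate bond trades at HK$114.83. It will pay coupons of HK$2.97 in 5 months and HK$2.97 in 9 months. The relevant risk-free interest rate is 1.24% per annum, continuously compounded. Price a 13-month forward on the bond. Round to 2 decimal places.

HK$110.41

PV(coupons) I = 2.97·e^(−0.0124·5/12) + 2.97·e^(−0.0124·9/12)
I = 2.9547 + 2.9425 = 5.8972
F = (S − I)·e^(rT) = (114.83 − 5.8972) · e^(0.0124·13/12)
= 108.9328 · e^0.013433 = 108.9328 × 1.013524 = HK$110.41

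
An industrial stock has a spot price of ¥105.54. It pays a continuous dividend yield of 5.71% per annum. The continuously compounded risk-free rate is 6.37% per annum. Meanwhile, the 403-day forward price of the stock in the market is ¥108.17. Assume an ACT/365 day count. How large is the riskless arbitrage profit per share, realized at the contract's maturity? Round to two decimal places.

Fair forward: F* = S·e^(carry·T), with carry = (r − q) = 0.0637 − 0.0571 = 0.0066
F* = 105.54 · e^(0.0066 × 403/365) = 105.54 · e^0.007287 = 105.54 × 1.007314 = ¥106.3119
Market ¥108.17 > fair ¥106.3119: forward overpriced → cash-and-carry (buy spot, short the forward).
At maturity, profit = |F_mkt − F*| = |108.17 − 106.3119| = ¥1.86 per share

¥1.86 per share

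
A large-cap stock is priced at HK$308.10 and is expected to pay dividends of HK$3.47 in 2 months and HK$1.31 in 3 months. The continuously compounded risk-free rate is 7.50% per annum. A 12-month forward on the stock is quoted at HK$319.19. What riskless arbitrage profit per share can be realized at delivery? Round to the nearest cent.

PV(dividends) I = 3.47·e^(−0.0750·2/12) + 1.31·e^(−0.0750·3/12) = 4.7126
Fair forward F* = (S − I)·e^(rT) = (308.10 − 4.7126)·e^0.075000 = 303.3874 × 1.077884 = 327.0164
Market HK$319.19 < fair 327.0164: forward underpriced → reverse cash-and-carry (short the stock, invest proceeds at r, pay the dividends, go long the forward).
Profit at T = |F_mkt − F*| = |319.19 − 327.0164| = HK$7.83 per share

HK$7.83 per share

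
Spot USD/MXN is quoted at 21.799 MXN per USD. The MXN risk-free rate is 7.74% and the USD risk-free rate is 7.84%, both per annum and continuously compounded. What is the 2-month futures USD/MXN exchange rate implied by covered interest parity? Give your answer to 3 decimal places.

F = S·e^((r_MXN − r_USD)T) = 21.799 · e^((0.0774 − 0.0784) × 2/12)
= 21.799 · e^-0.000167 = 21.799 × 0.999833
F = 21.795 MXN per USD

21.795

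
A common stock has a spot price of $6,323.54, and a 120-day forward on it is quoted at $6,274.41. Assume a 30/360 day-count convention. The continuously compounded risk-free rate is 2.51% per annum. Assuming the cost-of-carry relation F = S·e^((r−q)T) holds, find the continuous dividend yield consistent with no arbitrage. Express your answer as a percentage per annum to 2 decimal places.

From F = S·e^((r−q)T): (r − q) = ln(F/S)/T
ln(6274.41/6323.54) = ln(0.992231) = -0.007799
(r − q) = -0.007799 / (120/360) = -0.023397
q = r − ln(F/S)/T = 0.0251 + 0.023397 = 0.048497
q = 4.85%

4.85%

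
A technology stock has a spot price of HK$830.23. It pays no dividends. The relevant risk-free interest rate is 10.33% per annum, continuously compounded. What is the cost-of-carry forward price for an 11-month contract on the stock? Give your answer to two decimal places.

F = S·e^(rT) = 830.23 · e^(0.1033 × 11/12)
= 830.23 · e^0.094692 = 830.23 × 1.099320
F = HK$912.69

HK$912.69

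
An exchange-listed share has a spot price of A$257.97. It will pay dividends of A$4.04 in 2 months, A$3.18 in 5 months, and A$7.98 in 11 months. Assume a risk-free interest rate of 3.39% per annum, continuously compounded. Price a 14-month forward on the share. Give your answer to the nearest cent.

PV(dividends) I = 4.04·e^(−0.0339·2/12) + 3.18·e^(−0.0339·5/12) + 7.98·e^(−0.0339·11/12)
I = 4.0172 + 3.1354 + 7.7358 = 14.8884
F = (S − I)·e^(rT) = (257.97 − 14.8884) · e^(0.0339·14/12)
= 243.0816 · e^0.039550 = 243.0816 × 1.040343 = A$252.89

A$252.89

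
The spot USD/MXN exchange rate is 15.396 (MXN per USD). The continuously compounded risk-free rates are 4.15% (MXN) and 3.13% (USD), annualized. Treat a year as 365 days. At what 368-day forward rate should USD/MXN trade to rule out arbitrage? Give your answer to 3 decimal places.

F = S·e^((r_MXN − r_USD)T) = 15.396 · e^((0.0415 − 0.0313) × 368/365)
= 15.396 · e^0.010284 = 15.396 × 1.010337
F = 15.555 MXN per USD

15.555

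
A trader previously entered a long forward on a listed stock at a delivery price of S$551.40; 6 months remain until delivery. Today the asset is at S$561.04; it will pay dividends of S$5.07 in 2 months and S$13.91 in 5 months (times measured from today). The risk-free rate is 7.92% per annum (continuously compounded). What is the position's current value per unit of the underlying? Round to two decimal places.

PV(remaining dividends) I = 5.07·e^(−0.0792·2/12) + 13.91·e^(−0.0792·5/12) = 18.4620
Current forward F = (S − I)·e^(rT) = (561.04 − 18.4620)·e^(0.0792·6/12) = 542.5780 × 1.040395 = 564.4954
Value (long) = (F − K)·e^(−rT) = (564.4954 − 551.40) × 0.961174 = 12.5870
Value = S$12.59

S$12.59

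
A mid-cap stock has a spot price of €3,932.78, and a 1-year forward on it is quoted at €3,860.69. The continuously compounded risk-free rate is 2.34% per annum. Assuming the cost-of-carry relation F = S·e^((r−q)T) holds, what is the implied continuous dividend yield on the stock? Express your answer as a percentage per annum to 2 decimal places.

From F = S·e^((r−q)T): (r − q) = ln(F/S)/T
ln(3860.69/3932.78) = ln(0.981669) = -0.018501
(r − q) = -0.018501 / (1) = -0.018501
q = r − ln(F/S)/T = 0.0234 + 0.018501 = 0.041901
q = 4.19%

4.19%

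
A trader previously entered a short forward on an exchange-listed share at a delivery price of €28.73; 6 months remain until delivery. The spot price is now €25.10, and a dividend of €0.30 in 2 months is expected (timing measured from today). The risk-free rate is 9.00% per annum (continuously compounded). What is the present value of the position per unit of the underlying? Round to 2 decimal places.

€2.66

PV(remaining dividends) I = 0.30·e^(−0.0900·2/12) = 0.2955
Current forward F = (S − I)·e^(rT) = (25.10 − 0.2955)·e^(0.0900·6/12) = 24.8045 × 1.046028 = 25.9462
Value (long) = (F − K)·e^(−rT) = (25.9462 − 28.73) × 0.955997 = -2.6613
Short position value = −(long value) = €2.66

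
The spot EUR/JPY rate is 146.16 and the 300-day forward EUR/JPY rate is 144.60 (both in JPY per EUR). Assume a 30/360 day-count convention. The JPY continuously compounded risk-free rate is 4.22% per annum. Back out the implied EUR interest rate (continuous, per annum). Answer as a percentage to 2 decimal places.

F = S·e^((r_JPY − r_EUR)T) ⇒ r_EUR = r_JPY − ln(F/S)/T
ln(144.60/146.16) = -0.010731; /(300/360) = -0.012877
r_EUR = 0.0422 + 0.012877 = 0.055077
r_EUR = 5.51%

5.51%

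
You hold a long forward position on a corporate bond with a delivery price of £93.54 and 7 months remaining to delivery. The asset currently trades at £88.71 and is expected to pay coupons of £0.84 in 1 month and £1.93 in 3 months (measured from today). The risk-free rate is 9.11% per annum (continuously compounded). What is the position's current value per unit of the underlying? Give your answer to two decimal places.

-£2.71

PV(remaining coupons) I = 0.84·e^(−0.0911·1/12) + 1.93·e^(−0.0911·3/12) = 2.7202
Current forward F = (S − I)·e^(rT) = (88.71 − 2.7202)·e^(0.0911·7/12) = 85.9898 × 1.054579 = 90.6830
Value (long) = (F − K)·e^(−rT) = (90.6830 − 93.54) × 0.948246 = -2.7091
Value = -£2.71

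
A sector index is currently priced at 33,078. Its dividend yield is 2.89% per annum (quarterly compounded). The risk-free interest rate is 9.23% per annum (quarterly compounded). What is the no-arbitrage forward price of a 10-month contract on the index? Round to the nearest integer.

F = S · (1+r/4)^(4T) / (1+q/4)^(4T)
= 33078 × 1.079009 / 1.024287 = 33078 × 1.053424
F = 34,845

34,845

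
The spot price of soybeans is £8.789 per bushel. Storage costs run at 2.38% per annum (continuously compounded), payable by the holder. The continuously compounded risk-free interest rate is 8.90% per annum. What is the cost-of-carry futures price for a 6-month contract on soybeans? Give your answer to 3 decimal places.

£9.299 per bushel

Net carry = r + u − y = 0.0890 + 0.0238 − 0.0000 = 0.1128
F = S·e^((r+u−y)T) = 8.789 · e^(0.1128 × 6/12) = 8.789 · e^0.056400
= 8.789 × 1.058021 = £9.299 per bushel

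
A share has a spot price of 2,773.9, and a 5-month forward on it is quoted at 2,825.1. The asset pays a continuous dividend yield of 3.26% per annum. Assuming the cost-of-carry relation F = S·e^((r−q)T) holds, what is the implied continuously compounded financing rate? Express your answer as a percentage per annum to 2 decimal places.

7.65%

From F = S·e^((r−q)T): (r − q) = ln(F/S)/T
ln(2825.1/2773.9) = ln(1.018458) = 0.018290
(r − q) = 0.018290 / (5/12) = 0.043896
r = ln(F/S)/T + q = 0.043896 + 0.0326 = 0.076496
r = 7.65%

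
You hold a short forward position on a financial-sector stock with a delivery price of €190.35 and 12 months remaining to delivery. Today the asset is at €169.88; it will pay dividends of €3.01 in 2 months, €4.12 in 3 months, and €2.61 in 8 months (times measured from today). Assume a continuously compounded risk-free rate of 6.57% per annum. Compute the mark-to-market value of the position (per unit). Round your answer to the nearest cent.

€17.89

PV(remaining dividends) I = 3.01·e^(−0.0657·2/12) + 4.12·e^(−0.0657·3/12) + 2.61·e^(−0.0657·8/12) = 9.5283
Current forward F = (S − I)·e^(rT) = (169.88 − 9.5283)·e^(0.0657·12/12) = 160.3517 × 1.067906 = 171.2405
Value (long) = (F − K)·e^(−rT) = (171.2405 − 190.35) × 0.936412 = -17.8944
Short position value = −(long value) = €17.89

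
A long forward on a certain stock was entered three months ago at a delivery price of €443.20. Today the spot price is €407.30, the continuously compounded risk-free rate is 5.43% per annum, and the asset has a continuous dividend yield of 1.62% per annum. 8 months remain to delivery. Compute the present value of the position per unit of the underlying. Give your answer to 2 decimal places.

Current fair forward for the remaining 8 months: F = S·e^((r − q)·T), (r − q) = 0.0543 − 0.0162 = 0.0381
F = 407.30 · e^(0.0381 × 8/12) = 407.30 × 1.025725 = 417.7778
Value of long forward = (F − K)·e^(−rT) = (417.7778 − 443.20) · e^(−0.0543·8/12)
= -25.4222 × 0.964447 = -24.52

-€24.52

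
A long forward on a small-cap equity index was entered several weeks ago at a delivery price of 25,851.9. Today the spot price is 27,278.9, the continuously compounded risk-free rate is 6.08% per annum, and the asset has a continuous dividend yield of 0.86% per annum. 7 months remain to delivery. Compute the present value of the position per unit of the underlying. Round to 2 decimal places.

Current fair forward for the remaining 7 months: F = S·e^((r − q)·T), (r − q) = 0.0608 − 0.0086 = 0.0522
F = 27278.9 · e^(0.0522 × 7/12) = 27278.9 × 1.03091834 = 28122.3183
Value of long forward = (F − K)·e^(−rT) = (28122.3183 − 25851.9) · e^(−0.0608·7/12)
= 2270.4183 × 0.96515491 = 2191.31

2191.31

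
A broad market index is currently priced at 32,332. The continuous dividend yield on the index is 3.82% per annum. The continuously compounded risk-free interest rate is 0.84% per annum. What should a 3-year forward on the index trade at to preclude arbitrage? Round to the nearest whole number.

29,567

F = S·e^((r − q)T) = 32332 · e^((0.0084 − 0.0382) × 3)
= 32332 · e^-0.089400 = 32332 × 0.914480
F = 29,567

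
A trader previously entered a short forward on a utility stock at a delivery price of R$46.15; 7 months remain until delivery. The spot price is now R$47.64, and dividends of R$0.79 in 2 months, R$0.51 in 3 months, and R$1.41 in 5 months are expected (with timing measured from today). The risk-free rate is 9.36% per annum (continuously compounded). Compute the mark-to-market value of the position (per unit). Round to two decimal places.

PV(remaining dividends) I = 0.79·e^(−0.0936·2/12) + 0.51·e^(−0.0936·3/12) + 1.41·e^(−0.0936·5/12) = 2.6320
Current forward F = (S − I)·e^(rT) = (47.64 − 2.6320)·e^(0.0936·7/12) = 45.0080 × 1.056118 = 47.5338
Value (long) = (F − K)·e^(−rT) = (47.5338 − 46.15) × 0.946864 = 1.3103
Short position value = −(long value) = -R$1.31

-R$1.31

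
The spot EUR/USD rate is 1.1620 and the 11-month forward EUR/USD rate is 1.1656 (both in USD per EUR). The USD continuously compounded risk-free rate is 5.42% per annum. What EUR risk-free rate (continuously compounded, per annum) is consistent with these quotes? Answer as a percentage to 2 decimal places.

F = S·e^((r_USD − r_EUR)T) ⇒ r_EUR = r_USD − ln(F/S)/T
ln(1.1656/1.1620) = 0.003093; /(11/12) = 0.003374
r_EUR = 0.0542 − 0.003374 = 0.050826
r_EUR = 5.08%

5.08%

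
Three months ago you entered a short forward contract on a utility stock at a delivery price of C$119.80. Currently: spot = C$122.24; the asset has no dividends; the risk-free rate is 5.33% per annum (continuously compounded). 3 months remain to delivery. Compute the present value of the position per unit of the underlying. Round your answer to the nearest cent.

Current fair forward for the remaining 3 months: F = S·e^(r·T), r = 0.0533
F = 122.24 · e^(0.0533 × 3/12) = 122.24 × 1.013414 = 123.8797
Value of long forward = (F − K)·e^(−rT) = (123.8797 − 119.80) · e^(−0.0533·3/12)
= 4.0797 × 0.986763 = 4.03
Short position value = −(long value) = -C$4.03

-C$4.03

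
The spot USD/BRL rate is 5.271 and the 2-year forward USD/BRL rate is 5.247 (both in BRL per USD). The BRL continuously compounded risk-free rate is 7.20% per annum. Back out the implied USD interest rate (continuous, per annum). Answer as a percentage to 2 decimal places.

F = S·e^((r_BRL − r_USD)T) ⇒ r_USD = r_BRL − ln(F/S)/T
ln(5.247/5.271) = -0.004564; /(2) = -0.002282
r_USD = 0.0720 + 0.002282 = 0.074282
r_USD = 7.43%

7.43%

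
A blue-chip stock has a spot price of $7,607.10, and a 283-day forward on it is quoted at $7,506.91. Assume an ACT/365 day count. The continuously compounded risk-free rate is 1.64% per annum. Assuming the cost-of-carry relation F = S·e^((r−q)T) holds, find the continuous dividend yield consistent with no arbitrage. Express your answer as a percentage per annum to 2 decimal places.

From F = S·e^((r−q)T): (r − q) = ln(F/S)/T
ln(7506.91/7607.10) = ln(0.986829) = -0.013259
(r − q) = -0.013259 / (283/365) = -0.017101
q = r − ln(F/S)/T = 0.0164 + 0.017101 = 0.033501
q = 3.35%

3.35%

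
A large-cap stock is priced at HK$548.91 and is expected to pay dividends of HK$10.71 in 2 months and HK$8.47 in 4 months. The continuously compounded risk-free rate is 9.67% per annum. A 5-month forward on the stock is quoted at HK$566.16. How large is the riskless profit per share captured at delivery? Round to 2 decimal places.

HK$14.19 per share

PV(dividends) I = 10.71·e^(−0.0967·2/12) + 8.47·e^(−0.0967·4/12) = 18.7401
Fair forward F* = (S − I)·e^(rT) = (548.91 − 18.7401)·e^0.040292 = 530.1699 × 1.041115 = 551.9678
Market HK$566.16 > fair 551.9678: forward overpriced → cash-and-carry (borrow at r, buy the stock and collect the dividends, short the forward).
Profit at T = |F_mkt − F*| = |566.16 − 551.9678| = HK$14.19 per share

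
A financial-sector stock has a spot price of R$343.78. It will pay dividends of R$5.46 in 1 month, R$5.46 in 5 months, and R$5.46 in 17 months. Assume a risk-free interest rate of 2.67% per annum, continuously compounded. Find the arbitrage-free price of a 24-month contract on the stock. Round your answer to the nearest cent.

PV(dividends) I = 5.46·e^(−0.0267·1/12) + 5.46·e^(−0.0267·5/12) + 5.46·e^(−0.0267·17/12)
I = 5.4479 + 5.3996 + 5.2573 = 16.1048
F = (S − I)·e^(rT) = (343.78 − 16.1048) · e^(0.0267·24/12)
= 327.6752 · e^0.053400 = 327.6752 × 1.054852 = R$345.65

R$345.65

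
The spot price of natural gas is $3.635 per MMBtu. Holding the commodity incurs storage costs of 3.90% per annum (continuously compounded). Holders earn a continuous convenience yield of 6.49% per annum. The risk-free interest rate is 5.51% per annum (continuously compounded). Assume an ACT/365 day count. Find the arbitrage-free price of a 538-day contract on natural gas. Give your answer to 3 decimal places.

Net carry = r + u − y = 0.0551 + 0.0390 − 0.0649 = 0.0292
F = S·e^((r+u−y)T) = 3.635 · e^(0.0292 × 538/365) = 3.635 · e^0.043040
= 3.635 × 1.043980 = $3.795 per MMBtu

$3.795 per MMBtu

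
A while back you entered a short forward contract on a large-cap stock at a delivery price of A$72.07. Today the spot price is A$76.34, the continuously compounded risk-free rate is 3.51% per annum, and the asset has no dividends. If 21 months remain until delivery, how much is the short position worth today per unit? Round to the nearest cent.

Current fair forward for the remaining 21 months: F = S·e^(r·T), r = 0.0351
F = 76.34 · e^(0.0351 × 21/12) = 76.34 × 1.063351 = 81.1762
Value of long forward = (F − K)·e^(−rT) = (81.1762 − 72.07) · e^(−0.0351·21/12)
= 9.1062 × 0.940423 = 8.56
Short position value = −(long value) = -A$8.56

-A$8.56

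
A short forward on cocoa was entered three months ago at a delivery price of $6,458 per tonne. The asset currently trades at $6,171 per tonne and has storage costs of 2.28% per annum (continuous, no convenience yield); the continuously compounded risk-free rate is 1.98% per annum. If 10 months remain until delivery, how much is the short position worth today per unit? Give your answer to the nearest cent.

$62.95 per tonne

Current fair forward for the remaining 10 months: F = S·e^((r + u)·T), (r + u) = 0.0198 + 0.0228 = 0.0426
F = 6171 · e^(0.0426 × 10/12) = 6171 × 1.03613765 = 6394.0054
Value of long forward = (F − K)·e^(−rT) = (6394.0054 − 6458) · e^(−0.0198·10/12)
= -63.9946 × 0.98363538 = -62.95
Short position value = −(long value) = $62.95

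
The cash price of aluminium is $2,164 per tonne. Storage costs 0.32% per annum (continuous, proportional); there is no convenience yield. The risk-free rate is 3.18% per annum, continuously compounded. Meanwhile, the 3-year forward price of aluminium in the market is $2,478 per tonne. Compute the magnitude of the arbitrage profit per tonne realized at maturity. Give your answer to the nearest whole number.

$74 per tonne

Fair forward: F* = S·e^(carry·T), with carry = (r + u) = 0.0318 + 0.0032 = 0.0350
F* = 2164 · e^(0.0350 × 3) = 2164 · e^0.105000 = 2164 × 1.110711 = $2403.5786
Market $2478 > fair $2403.5786: forward overpriced → cash-and-carry (buy spot, short the forward).
At maturity, profit = |F_mkt − F*| = |2478 − 2403.5786| = $74 per tonne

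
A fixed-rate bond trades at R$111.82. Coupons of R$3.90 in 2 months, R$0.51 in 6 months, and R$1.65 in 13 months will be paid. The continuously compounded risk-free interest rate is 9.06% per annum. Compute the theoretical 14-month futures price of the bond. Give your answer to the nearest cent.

R$117.81

PV(coupons) I = 3.90·e^(−0.0906·2/12) + 0.51·e^(−0.0906·6/12) + 1.65·e^(−0.0906·13/12)
I = 3.8416 + 0.4874 + 1.4957 = 5.8247
F = (S − I)·e^(rT) = (111.82 − 5.8247) · e^(0.0906·14/12)
= 105.9953 · e^0.105700 = 105.9953 × 1.111488 = R$117.81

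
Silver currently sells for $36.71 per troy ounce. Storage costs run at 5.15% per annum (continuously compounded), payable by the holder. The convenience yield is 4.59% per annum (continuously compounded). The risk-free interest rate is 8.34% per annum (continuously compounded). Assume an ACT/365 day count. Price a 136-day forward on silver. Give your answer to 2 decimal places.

$37.95 per troy ounce

Net carry = r + u − y = 0.0834 + 0.0515 − 0.0459 = 0.0890
F = S·e^((r+u−y)T) = 36.71 · e^(0.0890 × 136/365) = 36.71 · e^0.033162
= 36.71 × 1.033718 = $37.95 per troy ounce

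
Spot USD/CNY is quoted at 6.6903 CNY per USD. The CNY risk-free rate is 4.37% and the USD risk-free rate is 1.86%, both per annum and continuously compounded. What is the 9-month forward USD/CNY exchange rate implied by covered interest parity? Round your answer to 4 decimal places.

6.8174

F = S·e^((r_CNY − r_USD)T) = 6.6903 · e^((0.0437 − 0.0186) × 9/12)
= 6.6903 · e^0.018825 = 6.6903 × 1.019003
F = 6.8174 CNY per USD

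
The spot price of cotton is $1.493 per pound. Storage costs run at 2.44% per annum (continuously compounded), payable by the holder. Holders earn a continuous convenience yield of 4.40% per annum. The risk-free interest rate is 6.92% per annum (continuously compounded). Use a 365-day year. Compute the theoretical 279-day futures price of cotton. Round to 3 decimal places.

Net carry = r + u − y = 0.0692 + 0.0244 − 0.0440 = 0.0496
F = S·e^((r+u−y)T) = 1.493 · e^(0.0496 × 279/365) = 1.493 · e^0.037913
= 1.493 × 1.038641 = $1.551 per pound

$1.551 per pound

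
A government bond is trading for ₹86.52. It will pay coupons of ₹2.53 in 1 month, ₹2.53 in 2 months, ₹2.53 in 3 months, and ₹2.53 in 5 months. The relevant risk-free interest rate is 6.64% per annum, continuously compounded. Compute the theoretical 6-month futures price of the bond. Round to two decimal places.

₹79.14

PV(coupons) I = 2.53·e^(−0.0664·1/12) + 2.53·e^(−0.0664·2/12) + 2.53·e^(−0.0664·3/12) + 2.53·e^(−0.0664·5/12)
I = 2.5160 + 2.5022 + 2.4883 + 2.4610 = 9.9675
F = (S − I)·e^(rT) = (86.52 − 9.9675) · e^(0.0664·6/12)
= 76.5525 · e^0.033200 = 76.5525 × 1.033757 = ₹79.14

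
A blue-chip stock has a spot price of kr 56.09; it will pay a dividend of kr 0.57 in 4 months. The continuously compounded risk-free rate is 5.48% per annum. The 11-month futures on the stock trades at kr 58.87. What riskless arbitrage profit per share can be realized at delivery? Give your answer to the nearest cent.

PV(dividends) I = 0.57·e^(−0.0548·4/12) = 0.5597
Fair futures F* = (S − I)·e^(rT) = (56.09 − 0.5597)·e^0.050233 = 55.5303 × 1.051516 = 58.3910
Market kr 58.87 > fair 58.3910: forward overpriced → cash-and-carry (borrow at r, buy the stock and collect the dividends, short the forward).
Profit at T = |F_mkt − F*| = |58.87 − 58.3910| = kr 0.48 per share

kr 0.48 per share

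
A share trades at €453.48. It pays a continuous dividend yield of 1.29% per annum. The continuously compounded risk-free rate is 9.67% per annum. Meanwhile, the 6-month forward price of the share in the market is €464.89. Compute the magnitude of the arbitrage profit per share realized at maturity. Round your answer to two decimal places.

€7.99 per share

Fair forward: F* = S·e^(carry·T), with carry = (r − q) = 0.0967 − 0.0129 = 0.0838
F* = 453.48 · e^(0.0838 × 6/12) = 453.48 · e^0.041900 = 453.48 × 1.042790 = €472.8844
Market €464.89 < fair €472.8844: forward underpriced → reverse cash-and-carry (short spot, go long the forward).
At maturity, profit = |F_mkt − F*| = |464.89 − 472.8844| = €7.99 per share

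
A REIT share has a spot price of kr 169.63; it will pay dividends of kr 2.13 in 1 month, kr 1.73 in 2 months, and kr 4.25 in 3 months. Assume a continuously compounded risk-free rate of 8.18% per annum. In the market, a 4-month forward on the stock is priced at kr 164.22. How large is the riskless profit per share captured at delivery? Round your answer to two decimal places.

PV(dividends) I = 2.13·e^(−0.0818·1/12) + 1.73·e^(−0.0818·2/12) + 4.25·e^(−0.0818·3/12) = 7.9861
Fair forward F* = (S − I)·e^(rT) = (169.63 − 7.9861)·e^0.027267 = 161.6439 × 1.027642 = 166.1121
Market kr 164.22 < fair 166.1121: forward underpriced → reverse cash-and-carry (short the stock, invest proceeds at r, pay the dividends, go long the forward).
Profit at T = |F_mkt − F*| = |164.22 − 166.1121| = kr 1.89 per share

kr 1.89 per share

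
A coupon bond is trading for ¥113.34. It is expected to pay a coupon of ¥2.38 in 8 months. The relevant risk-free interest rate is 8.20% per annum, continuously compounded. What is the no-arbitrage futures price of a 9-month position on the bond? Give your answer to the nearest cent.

¥118.13

PV(coupons) I = 2.38·e^(−0.0820·8/12)
I = 2.2534
F = (S − I)·e^(rT) = (113.34 − 2.2534) · e^(0.0820·9/12)
= 111.0866 · e^0.061500 = 111.0866 × 1.063430 = ¥118.13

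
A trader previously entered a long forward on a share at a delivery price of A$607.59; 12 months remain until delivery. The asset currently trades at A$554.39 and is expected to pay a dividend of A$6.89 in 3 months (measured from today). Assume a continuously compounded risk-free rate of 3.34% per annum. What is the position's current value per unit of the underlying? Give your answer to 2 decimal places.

-A$40.07

PV(remaining dividends) I = 6.89·e^(−0.0334·3/12) = 6.8327
Current forward F = (S − I)·e^(rT) = (554.39 − 6.8327)·e^(0.0334·12/12) = 547.5573 × 1.033964 = 566.1545
Value (long) = (F − K)·e^(−rT) = (566.1545 − 607.59) × 0.967152 = -40.0744
Value = -A$40.07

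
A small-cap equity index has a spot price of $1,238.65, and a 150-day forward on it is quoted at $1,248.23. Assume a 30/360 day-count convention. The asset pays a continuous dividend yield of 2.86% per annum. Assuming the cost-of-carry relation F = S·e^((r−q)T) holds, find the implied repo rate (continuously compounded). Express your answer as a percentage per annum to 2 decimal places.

From F = S·e^((r−q)T): (r − q) = ln(F/S)/T
ln(1248.23/1238.65) = ln(1.007734) = 0.007704
(r − q) = 0.007704 / (150/360) = 0.018490
r = ln(F/S)/T + q = 0.018490 + 0.0286 = 0.047090
r = 4.71%

4.71%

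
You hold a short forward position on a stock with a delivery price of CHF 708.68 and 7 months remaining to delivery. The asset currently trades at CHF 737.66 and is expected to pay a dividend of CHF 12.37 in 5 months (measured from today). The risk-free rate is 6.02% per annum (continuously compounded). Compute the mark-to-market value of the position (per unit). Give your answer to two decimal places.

PV(remaining dividends) I = 12.37·e^(−0.0602·5/12) = 12.0636
Current forward F = (S − I)·e^(rT) = (737.66 − 12.0636)·e^(0.0602·7/12) = 725.5964 × 1.035741 = 751.5299
Value (long) = (F − K)·e^(−rT) = (751.5299 − 708.68) × 0.965493 = 41.3713
Short position value = −(long value) = -CHF 41.37

-CHF 41.37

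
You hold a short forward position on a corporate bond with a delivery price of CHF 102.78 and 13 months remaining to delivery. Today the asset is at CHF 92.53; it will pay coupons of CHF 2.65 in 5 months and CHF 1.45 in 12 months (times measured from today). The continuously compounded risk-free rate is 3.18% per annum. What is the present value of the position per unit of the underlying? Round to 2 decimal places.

PV(remaining coupons) I = 2.65·e^(−0.0318·5/12) + 1.45·e^(−0.0318·12/12) = 4.0197
Current forward F = (S − I)·e^(rT) = (92.53 − 4.0197)·e^(0.0318·13/12) = 88.5103 × 1.035050 = 91.6126
Value (long) = (F − K)·e^(−rT) = (91.6126 − 102.78) × 0.966137 = -10.7892
Short position value = −(long value) = CHF 10.79

CHF 10.79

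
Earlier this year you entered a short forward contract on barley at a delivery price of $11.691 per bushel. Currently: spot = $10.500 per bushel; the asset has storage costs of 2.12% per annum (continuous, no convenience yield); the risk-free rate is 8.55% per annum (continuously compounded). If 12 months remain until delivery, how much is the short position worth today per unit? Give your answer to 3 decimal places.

$0.008 per bushel

Current fair forward for the remaining 12 months: F = S·e^((r + u)·T), (r + u) = 0.0855 + 0.0212 = 0.1067
F = 10.500 · e^(0.1067 × 12/12) = 10.500 × 1.112600 = 11.6823
Value of long forward = (F − K)·e^(−rT) = (11.6823 − 11.691) · e^(−0.0855·12/12)
= -0.0087 × 0.918053 = -0.008
Short position value = −(long value) = $0.008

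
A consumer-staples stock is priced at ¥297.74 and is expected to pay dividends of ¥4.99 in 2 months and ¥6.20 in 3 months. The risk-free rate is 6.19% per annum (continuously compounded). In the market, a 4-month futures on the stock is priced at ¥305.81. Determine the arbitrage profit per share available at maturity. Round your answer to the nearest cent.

¥13.14 per share

PV(dividends) I = 4.99·e^(−0.0619·2/12) + 6.20·e^(−0.0619·3/12) = 11.0436
Fair futures F* = (S − I)·e^(rT) = (297.74 − 11.0436)·e^0.020633 = 286.6964 × 1.020847 = 292.6732
Market ¥305.81 > fair 292.6732: forward overpriced → cash-and-carry (borrow at r, buy the stock and collect the dividends, short the forward).
Profit at T = |F_mkt − F*| = |305.81 − 292.6732| = ¥13.14 per share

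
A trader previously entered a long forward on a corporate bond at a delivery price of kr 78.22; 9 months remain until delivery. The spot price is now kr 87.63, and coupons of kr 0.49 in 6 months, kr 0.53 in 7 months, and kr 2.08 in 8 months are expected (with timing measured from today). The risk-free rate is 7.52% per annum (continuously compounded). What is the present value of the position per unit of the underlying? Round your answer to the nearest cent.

kr 10.74

PV(remaining coupons) I = 0.49·e^(−0.0752·6/12) + 0.53·e^(−0.0752·7/12) + 2.08·e^(−0.0752·8/12) = 2.9575
Current forward F = (S − I)·e^(rT) = (87.63 − 2.9575)·e^(0.0752·9/12) = 84.6725 × 1.058021 = 89.5853
Value (long) = (F − K)·e^(−rT) = (89.5853 − 78.22) × 0.945161 = 10.7420
Value = kr 10.74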